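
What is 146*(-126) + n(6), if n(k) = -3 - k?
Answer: -18405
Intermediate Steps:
146*(-126) + n(6) = 146*(-126) + (-3 - 1*6) = -18396 + (-3 - 6) = -18396 - 9 = -18405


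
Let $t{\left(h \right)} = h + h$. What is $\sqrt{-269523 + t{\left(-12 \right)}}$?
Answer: $i \sqrt{269547} \approx 519.18 i$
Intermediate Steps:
$t{\left(h \right)} = 2 h$
$\sqrt{-269523 + t{\left(-12 \right)}} = \sqrt{-269523 + 2 \left(-12\right)} = \sqrt{-269523 - 24} = \sqrt{-269547} = i \sqrt{269547}$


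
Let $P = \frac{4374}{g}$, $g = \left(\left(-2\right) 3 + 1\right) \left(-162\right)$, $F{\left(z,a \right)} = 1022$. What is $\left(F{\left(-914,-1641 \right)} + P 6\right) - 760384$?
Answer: $- \frac{3796648}{5} \approx -7.5933 \cdot 10^{5}$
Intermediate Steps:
$g = 810$ ($g = \left(-6 + 1\right) \left(-162\right) = \left(-5\right) \left(-162\right) = 810$)
$P = \frac{27}{5}$ ($P = \frac{4374}{810} = 4374 \cdot \frac{1}{810} = \frac{27}{5} \approx 5.4$)
$\left(F{\left(-914,-1641 \right)} + P 6\right) - 760384 = \left(1022 + \frac{27}{5} \cdot 6\right) - 760384 = \left(1022 + \frac{162}{5}\right) - 760384 = \frac{5272}{5} - 760384 = - \frac{3796648}{5}$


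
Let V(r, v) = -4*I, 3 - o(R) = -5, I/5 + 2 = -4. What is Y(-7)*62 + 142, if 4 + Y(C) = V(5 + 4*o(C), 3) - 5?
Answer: 7024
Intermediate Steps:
I = -30 (I = -10 + 5*(-4) = -10 - 20 = -30)
o(R) = 8 (o(R) = 3 - 1*(-5) = 3 + 5 = 8)
V(r, v) = 120 (V(r, v) = -4*(-30) = 120)
Y(C) = 111 (Y(C) = -4 + (120 - 5) = -4 + 115 = 111)
Y(-7)*62 + 142 = 111*62 + 142 = 6882 + 142 = 7024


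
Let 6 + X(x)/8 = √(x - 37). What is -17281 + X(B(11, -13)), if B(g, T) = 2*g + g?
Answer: -17329 + 16*I ≈ -17329.0 + 16.0*I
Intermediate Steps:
B(g, T) = 3*g
X(x) = -48 + 8*√(-37 + x) (X(x) = -48 + 8*√(x - 37) = -48 + 8*√(-37 + x))
-17281 + X(B(11, -13)) = -17281 + (-48 + 8*√(-37 + 3*11)) = -17281 + (-48 + 8*√(-37 + 33)) = -17281 + (-48 + 8*√(-4)) = -17281 + (-48 + 8*(2*I)) = -17281 + (-48 + 16*I) = -17329 + 16*I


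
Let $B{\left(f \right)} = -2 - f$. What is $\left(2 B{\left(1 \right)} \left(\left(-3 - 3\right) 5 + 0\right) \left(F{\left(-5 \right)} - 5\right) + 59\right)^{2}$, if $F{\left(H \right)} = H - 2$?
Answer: $4414201$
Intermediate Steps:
$F{\left(H \right)} = -2 + H$
$\left(2 B{\left(1 \right)} \left(\left(-3 - 3\right) 5 + 0\right) \left(F{\left(-5 \right)} - 5\right) + 59\right)^{2} = \left(2 \left(-2 - 1\right) \left(\left(-3 - 3\right) 5 + 0\right) \left(\left(-2 - 5\right) - 5\right) + 59\right)^{2} = \left(2 \left(-2 - 1\right) \left(\left(-6\right) 5 + 0\right) \left(-7 - 5\right) + 59\right)^{2} = \left(2 \left(-3\right) \left(-30 + 0\right) \left(-12\right) + 59\right)^{2} = \left(- 6 \left(\left(-30\right) \left(-12\right)\right) + 59\right)^{2} = \left(\left(-6\right) 360 + 59\right)^{2} = \left(-2160 + 59\right)^{2} = \left(-2101\right)^{2} = 4414201$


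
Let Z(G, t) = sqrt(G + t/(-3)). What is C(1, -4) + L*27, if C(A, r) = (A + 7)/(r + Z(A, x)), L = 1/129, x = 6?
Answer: -1223/731 - 8*I/17 ≈ -1.673 - 0.47059*I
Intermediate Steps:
Z(G, t) = sqrt(G - t/3) (Z(G, t) = sqrt(G + t*(-1/3)) = sqrt(G - t/3))
L = 1/129 ≈ 0.0077519
C(A, r) = (7 + A)/(r + sqrt(-18 + 9*A)/3) (C(A, r) = (A + 7)/(r + sqrt(-3*6 + 9*A)/3) = (7 + A)/(r + sqrt(-18 + 9*A)/3))
C(1, -4) + L*27 = (7 + 1)/(-4 + sqrt(-2 + 1)) + (1/129)*27 = 8/(-4 + sqrt(-1)) + 9/43 = 8/(-4 + I) + 9/43 = ((-4 - I)/17)*8 + 9/43 = 8*(-4 - I)/17 + 9/43 = 9/43 + 8*(-4 - I)/17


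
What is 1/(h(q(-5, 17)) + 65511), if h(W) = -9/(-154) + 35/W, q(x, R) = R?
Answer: 2618/171513341 ≈ 1.5264e-5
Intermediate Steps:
h(W) = 9/154 + 35/W (h(W) = -9*(-1/154) + 35/W = 9/154 + 35/W)
1/(h(q(-5, 17)) + 65511) = 1/((9/154 + 35/17) + 65511) = 1/(5543/2618 + 65511) = 1/(171513341/2618) = 2618/171513341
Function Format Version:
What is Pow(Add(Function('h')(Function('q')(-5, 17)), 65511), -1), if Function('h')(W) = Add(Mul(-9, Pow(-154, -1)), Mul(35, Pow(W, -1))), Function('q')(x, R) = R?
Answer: Rational(2618, 171513341) ≈ 1.5264e-5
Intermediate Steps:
Function('h')(W) = Add(Rational(9, 154), Mul(35, Pow(W, -1))) (Function('h')(W) = Add(Mul(-9, Rational(-1, 154)), Mul(35, Pow(W, -1))) = Add(Rational(9, 154), Mul(35, Pow(W, -1))))
Pow(Add(Function('h')(Function('q')(-5, 17)), 65511), -1) = Pow(Add(Add(Rational(9, 154), Mul(35, Pow(17, -1))), 65511), -1) = Pow(Add(Add(Rational(9, 154), Mul(35, Rational(1, 17))), 65511), -1) = Pow(Add(Add(Rational(9, 154), Rational(35, 17)), 65511), -1) = Pow(Add(Rational(5543, 2618), 65511), -1) = Pow(Rational(171513341, 2618), -1) = Rational(2618, 171513341)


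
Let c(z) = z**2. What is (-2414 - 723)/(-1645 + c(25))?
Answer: 3137/1020 ≈ 3.0755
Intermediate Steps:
(-2414 - 723)/(-1645 + c(25)) = (-2414 - 723)/(-1645 + 25**2) = -3137/(-1645 + 625) = -3137/(-1020) = -3137*(-1/1020) = 3137/1020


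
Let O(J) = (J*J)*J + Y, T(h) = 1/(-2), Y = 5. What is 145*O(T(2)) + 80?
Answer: 6295/8 ≈ 786.88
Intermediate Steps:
T(h) = -½
O(J) = 5 + J³ (O(J) = (J*J)*J + 5 = J²*J + 5 = J³ + 5 = 5 + J³)
145*O(T(2)) + 80 = 145*(5 + (-½)³) + 80 = 145*(5 - ⅛) + 80 = 145*(39/8) + 80 = 5655/8 + 80 = 6295/8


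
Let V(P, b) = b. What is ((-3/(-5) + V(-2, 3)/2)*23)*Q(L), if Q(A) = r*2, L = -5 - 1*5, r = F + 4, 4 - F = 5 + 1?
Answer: 966/5 ≈ 193.20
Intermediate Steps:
F = -2 (F = 4 - (5 + 1) = 4 - 1*6 = 4 - 6 = -2)
r = 2 (r = -2 + 4 = 2)
L = -10 (L = -5 - 5 = -10)
Q(A) = 4 (Q(A) = 2*2 = 4)
((-3/(-5) + V(-2, 3)/2)*23)*Q(L) = ((-3/(-5) + 3/2)*23)*4 = ((-3*(-1/5) + 3*(1/2))*23)*4 = ((3/5 + 3/2)*23)*4 = ((21/10)*23)*4 = (483/10)*4 = 966/5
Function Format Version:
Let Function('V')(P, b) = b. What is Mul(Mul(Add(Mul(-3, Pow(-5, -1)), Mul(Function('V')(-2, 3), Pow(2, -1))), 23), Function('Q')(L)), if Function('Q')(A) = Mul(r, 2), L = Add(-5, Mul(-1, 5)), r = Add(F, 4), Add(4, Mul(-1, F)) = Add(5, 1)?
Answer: Rational(966, 5) ≈ 193.20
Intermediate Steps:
F = -2 (F = Add(4, Mul(-1, Add(5, 1))) = Add(4, Mul(-1, 6)) = Add(4, -6) = -2)
r = 2 (r = Add(-2, 4) = 2)
L = -10 (L = Add(-5, -5) = -10)
Function('Q')(A) = 4 (Function('Q')(A) = Mul(2, 2) = 4)
Mul(Mul(Add(Mul(-3, Pow(-5, -1)), Mul(Function('V')(-2, 3), Pow(2, -1))), 23), Function('Q')(L)) = Mul(Mul(Add(Mul(-3, Pow(-5, -1)), Mul(3, Pow(2, -1))), 23), 4) = Mul(Mul(Add(Mul(-3, Rational(-1, 5)), Mul(3, Rational(1, 2))), 23), 4) = Mul(Mul(Add(Rational(3, 5), Rational(3, 2)), 23), 4) = Mul(Mul(Rational(21, 10), 23), 4) = Mul(Rational(483, 10), 4) = Rational(966, 5)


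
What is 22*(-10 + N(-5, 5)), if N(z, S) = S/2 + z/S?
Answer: -187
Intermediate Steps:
N(z, S) = S/2 + z/S (N(z, S) = S*(½) + z/S = S/2 + z/S)
22*(-10 + N(-5, 5)) = 22*(-10 + ((½)*5 - 5/5)) = 22*(-10 + (5/2 - 5*⅕)) = 22*(-10 + (5/2 - 1)) = 22*(-10 + 3/2) = 22*(-17/2) = -187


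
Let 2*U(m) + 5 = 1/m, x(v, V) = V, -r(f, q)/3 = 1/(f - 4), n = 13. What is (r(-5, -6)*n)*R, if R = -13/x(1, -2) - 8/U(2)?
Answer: 2353/54 ≈ 43.574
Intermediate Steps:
r(f, q) = -3/(-4 + f) (r(f, q) = -3/(f - 4) = -3/(-4 + f))
U(m) = -5/2 + 1/(2*m) (U(m) = -5/2 + (1/m)/2 = -5/2 + 1/(2*m))
R = 181/18 (R = -13/(-2) - 8*4/(1 - 5*2) = -13*(-1/2) - 8*4/(1 - 10) = 13/2 - 8/((1/2)*(1/2)*(-9)) = 13/2 - 8/(-9/4) = 13/2 - 8*(-4/9) = 13/2 + 32/9 = 181/18 ≈ 10.056)
(r(-5, -6)*n)*R = (-3/(-4 - 5)*13)*(181/18) = (-3/(-9)*13)*(181/18) = (-3*(-1/9)*13)*(181/18) = ((1/3)*13)*(181/18) = (13/3)*(181/18) = 2353/54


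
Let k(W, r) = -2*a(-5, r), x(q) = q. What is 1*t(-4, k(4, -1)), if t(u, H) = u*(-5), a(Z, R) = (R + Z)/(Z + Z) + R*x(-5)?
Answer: 20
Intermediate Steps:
a(Z, R) = -5*R + (R + Z)/(2*Z) (a(Z, R) = (R + Z)/(Z + Z) + R*(-5) = (R + Z)/((2*Z)) - 5*R = (R + Z)*(1/(2*Z)) - 5*R = (R + Z)/(2*Z) - 5*R = -5*R + (R + Z)/(2*Z))
k(W, r) = -1 + 51*r/5 (k(W, r) = -(r - 5*(1 - 10*r))/(-5) = -(-1)*(r + (-5 + 50*r))/5 = -(-1)*(-5 + 51*r)/5 = -2*(½ - 51*r/10) = -1 + 51*r/5)
t(u, H) = -5*u
1*t(-4, k(4, -1)) = 1*(-5*(-4)) = 1*20 = 20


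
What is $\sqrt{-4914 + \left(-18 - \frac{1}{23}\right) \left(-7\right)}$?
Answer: $\frac{i \sqrt{2532691}}{23} \approx 69.193 i$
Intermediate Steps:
$\sqrt{-4914 + \left(-18 - \frac{1}{23}\right) \left(-7\right)} = \sqrt{-4914 - - \frac{2905}{23}} = \sqrt{-4914 + \frac{2905}{23}} = \sqrt{- \frac{110117}{23}} = \frac{i \sqrt{2532691}}{23}$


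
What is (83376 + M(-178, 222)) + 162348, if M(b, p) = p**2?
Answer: 295008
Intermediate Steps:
(83376 + M(-178, 222)) + 162348 = (83376 + 222**2) + 162348 = (83376 + 49284) + 162348 = 132660 + 162348 = 295008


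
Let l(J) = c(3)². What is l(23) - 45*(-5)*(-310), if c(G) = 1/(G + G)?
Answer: -2510999/36 ≈ -69750.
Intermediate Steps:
c(G) = 1/(2*G)
l(J) = 1/36 (l(J) = ((½)/3)² = ((½)*(⅓))² = (⅙)² = 1/36)
l(23) - 45*(-5)*(-310) = 1/36 - 45*(-5)*(-310) = 1/36 + 225*(-310) = 1/36 - 69750 = -2510999/36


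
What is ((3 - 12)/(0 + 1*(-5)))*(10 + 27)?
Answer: 333/5 ≈ 66.600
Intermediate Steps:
((3 - 12)/(0 + 1*(-5)))*(10 + 27) = -9/(0 - 5)*37 = -9/(-5)*37 = -9*(-1/5)*37 = (9/5)*37 = 333/5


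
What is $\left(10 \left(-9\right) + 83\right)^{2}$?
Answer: $49$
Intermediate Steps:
$\left(10 \left(-9\right) + 83\right)^{2} = \left(-90 + 83\right)^{2} = \left(-7\right)^{2} = 49$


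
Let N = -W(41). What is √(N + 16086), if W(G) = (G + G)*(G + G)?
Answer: √9362 ≈ 96.757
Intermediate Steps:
W(G) = 4*G² (W(G) = (2*G)*(2*G) = 4*G²)
N = -6724 (N = -4*41² = -4*1681 = -1*6724 = -6724)
√(N + 16086) = √(-6724 + 16086) = √9362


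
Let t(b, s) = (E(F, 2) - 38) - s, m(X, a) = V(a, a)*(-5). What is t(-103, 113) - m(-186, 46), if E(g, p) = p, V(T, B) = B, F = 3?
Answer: 81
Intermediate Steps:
m(X, a) = -5*a (m(X, a) = a*(-5) = -5*a)
t(b, s) = -36 - s (t(b, s) = (2 - 38) - s = -36 - s)
t(-103, 113) - m(-186, 46) = (-36 - 1*113) - (-5)*46 = (-36 - 113) - 1*(-230) = -149 + 230 = 81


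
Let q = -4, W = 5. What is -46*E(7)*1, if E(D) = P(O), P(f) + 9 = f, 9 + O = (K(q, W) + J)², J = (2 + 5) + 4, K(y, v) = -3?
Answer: -2116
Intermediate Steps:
J = 11 (J = 7 + 4 = 11)
O = 55 (O = -9 + (-3 + 11)² = -9 + 8² = -9 + 64 = 55)
P(f) = -9 + f
E(D) = 46 (E(D) = -9 + 55 = 46)
-46*E(7)*1 = -46*46*1 = -2116*1 = -2116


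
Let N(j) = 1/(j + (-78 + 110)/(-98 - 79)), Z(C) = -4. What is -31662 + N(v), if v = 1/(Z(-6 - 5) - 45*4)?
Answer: -192062598/6065 ≈ -31667.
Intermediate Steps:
v = -1/184 (v = 1/(-4 - 45*4) = 1/(-4 - 180) = 1/(-184) = -1/184 ≈ -0.0054348)
N(j) = 1/(-32/177 + j) (N(j) = 1/(j + 32/(-177)) = 1/(j + 32*(-1/177)) = 1/(j - 32/177) = 1/(-32/177 + j))
-31662 + N(v) = -31662 + 177/(-32 + 177*(-1/184)) = -31662 + 177/(-32 - 177/184) = -31662 + 177/(-6065/184) = -31662 + 177*(-184/6065) = -31662 - 32568/6065 = -192062598/6065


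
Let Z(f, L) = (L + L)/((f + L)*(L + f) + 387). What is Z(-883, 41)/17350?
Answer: 41/6153619925 ≈ 6.6627e-9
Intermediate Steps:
Z(f, L) = 2*L/(387 + (L + f)²) (Z(f, L) = (2*L)/((L + f)*(L + f) + 387) = (2*L)/((L + f)² + 387) = (2*L)/(387 + (L + f)²) = 2*L/(387 + (L + f)²))
Z(-883, 41)/17350 = (2*41/(387 + (41 - 883)²))/17350 = (2*41/(387 + (-842)²))*(1/17350) = (2*41/(387 + 708964))*(1/17350) = (2*41/709351)*(1/17350) = (2*41*(1/709351))*(1/17350) = (82/709351)*(1/17350) = 41/6153619925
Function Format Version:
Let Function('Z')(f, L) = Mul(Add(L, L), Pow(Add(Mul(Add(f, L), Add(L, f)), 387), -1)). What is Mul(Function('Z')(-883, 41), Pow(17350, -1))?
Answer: Rational(41, 6153619925) ≈ 6.6627e-9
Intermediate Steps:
Function('Z')(f, L) = Mul(2, L, Pow(Add(387, Pow(Add(L, f), 2)), -1)) (Function('Z')(f, L) = Mul(Mul(2, L), Pow(Add(Mul(Add(L, f), Add(L, f)), 387), -1)) = Mul(Mul(2, L), Pow(Add(Pow(Add(L, f), 2), 387), -1)) = Mul(Mul(2, L), Pow(Add(387, Pow(Add(L, f), 2)), -1)) = Mul(2, L, Pow(Add(387, Pow(Add(L, f), 2)), -1)))
Mul(Function('Z')(-883, 41), Pow(17350, -1)) = Mul(Mul(2, 41, Pow(Add(387, Pow(Add(41, -883), 2)), -1)), Pow(17350, -1)) = Mul(Mul(2, 41, Pow(Add(387, Pow(-842, 2)), -1)), Rational(1, 17350)) = Mul(Mul(2, 41, Pow(Add(387, 708964), -1)), Rational(1, 17350)) = Mul(Mul(2, 41, Pow(709351, -1)), Rational(1, 17350)) = Mul(Mul(2, 41, Rational(1, 709351)), Rational(1, 17350)) = Mul(Rational(82, 709351), Rational(1, 17350)) = Rational(41, 6153619925)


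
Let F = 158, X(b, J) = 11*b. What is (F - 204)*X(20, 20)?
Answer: -10120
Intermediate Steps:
(F - 204)*X(20, 20) = (158 - 204)*(11*20) = -46*220 = -10120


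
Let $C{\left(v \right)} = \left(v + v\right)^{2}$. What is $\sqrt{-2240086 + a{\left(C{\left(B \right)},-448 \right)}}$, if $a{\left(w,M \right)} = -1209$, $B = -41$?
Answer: $i \sqrt{2241295} \approx 1497.1 i$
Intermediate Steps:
$C{\left(v \right)} = 4 v^{2}$ ($C{\left(v \right)} = \left(2 v\right)^{2} = 4 v^{2}$)
$\sqrt{-2240086 + a{\left(C{\left(B \right)},-448 \right)}} = \sqrt{-2240086 - 1209} = \sqrt{-2241295} = i \sqrt{2241295}$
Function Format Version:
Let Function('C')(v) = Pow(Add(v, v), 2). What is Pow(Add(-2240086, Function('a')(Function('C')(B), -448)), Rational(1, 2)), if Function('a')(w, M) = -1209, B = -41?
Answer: Mul(I, Pow(2241295, Rational(1, 2))) ≈ Mul(1497.1, I)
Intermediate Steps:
Function('C')(v) = Mul(4, Pow(v, 2)) (Function('C')(v) = Pow(Mul(2, v), 2) = Mul(4, Pow(v, 2)))
Pow(Add(-2240086, Function('a')(Function('C')(B), -448)), Rational(1, 2)) = Pow(Add(-2240086, -1209), Rational(1, 2)) = Pow(-2241295, Rational(1, 2)) = Mul(I, Pow(2241295, Rational(1, 2)))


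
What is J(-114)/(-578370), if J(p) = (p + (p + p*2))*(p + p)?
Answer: -17328/96395 ≈ -0.17976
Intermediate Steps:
J(p) = 8*p² (J(p) = (p + (p + 2*p))*(2*p) = (p + 3*p)*(2*p) = (4*p)*(2*p) = 8*p²)
J(-114)/(-578370) = (8*(-114)²)/(-578370) = (8*12996)*(-1/578370) = 103968*(-1/578370) = -17328/96395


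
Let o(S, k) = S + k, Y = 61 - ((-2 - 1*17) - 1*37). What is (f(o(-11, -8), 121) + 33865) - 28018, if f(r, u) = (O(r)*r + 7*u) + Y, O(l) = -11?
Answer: 7020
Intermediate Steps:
Y = 117 (Y = 61 - ((-2 - 17) - 37) = 61 - (-19 - 37) = 61 - 1*(-56) = 61 + 56 = 117)
f(r, u) = 117 - 11*r + 7*u (f(r, u) = (-11*r + 7*u) + 117 = 117 - 11*r + 7*u)
(f(o(-11, -8), 121) + 33865) - 28018 = ((117 - 11*(-11 - 8) + 7*121) + 33865) - 28018 = ((117 - 11*(-19) + 847) + 33865) - 28018 = ((117 + 209 + 847) + 33865) - 28018 = (1173 + 33865) - 28018 = 35038 - 28018 = 7020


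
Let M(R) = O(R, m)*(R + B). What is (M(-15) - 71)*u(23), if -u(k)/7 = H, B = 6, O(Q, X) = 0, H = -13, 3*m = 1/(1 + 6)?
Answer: -6461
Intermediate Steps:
m = 1/21 (m = 1/(3*(1 + 6)) = (1/3)/7 = (1/3)*(1/7) = 1/21 ≈ 0.047619)
u(k) = 91 (u(k) = -7*(-13) = 91)
M(R) = 0 (M(R) = 0*(R + 6) = 0*(6 + R) = 0)
(M(-15) - 71)*u(23) = (0 - 71)*91 = -71*91 = -6461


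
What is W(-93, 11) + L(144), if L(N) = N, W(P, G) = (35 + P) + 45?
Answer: 131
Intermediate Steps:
W(P, G) = 80 + P
W(-93, 11) + L(144) = (80 - 93) + 144 = -13 + 144 = 131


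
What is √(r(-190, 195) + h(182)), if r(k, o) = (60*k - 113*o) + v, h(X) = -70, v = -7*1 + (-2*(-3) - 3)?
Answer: I*√33509 ≈ 183.05*I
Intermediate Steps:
v = -4 (v = -7 + (6 - 3) = -7 + 3 = -4)
r(k, o) = -4 - 113*o + 60*k (r(k, o) = (60*k - 113*o) - 4 = (-113*o + 60*k) - 4 = -4 - 113*o + 60*k)
√(r(-190, 195) + h(182)) = √((-4 - 113*195 + 60*(-190)) - 70) = √((-4 - 22035 - 11400) - 70) = √(-33439 - 70) = √(-33509) = I*√33509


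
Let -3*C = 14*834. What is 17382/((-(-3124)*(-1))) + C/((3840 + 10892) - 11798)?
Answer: -15789349/2291454 ≈ -6.8905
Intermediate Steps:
C = -3892 (C = -14*834/3 = -⅓*11676 = -3892)
17382/((-(-3124)*(-1))) + C/((3840 + 10892) - 11798) = 17382/((-(-3124)*(-1))) - 3892/((3840 + 10892) - 11798) = 17382/((-284*11)) - 3892/(14732 - 11798) = 17382/(-3124) - 3892/2934 = 17382*(-1/3124) - 3892*1/2934 = -8691/1562 - 1946/1467 = -15789349/2291454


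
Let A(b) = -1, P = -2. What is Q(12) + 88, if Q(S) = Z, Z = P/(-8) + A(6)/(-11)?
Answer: 3887/44 ≈ 88.341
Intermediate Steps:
Z = 15/44 (Z = -2/(-8) - 1/(-11) = -2*(-1/8) - 1*(-1/11) = 1/4 + 1/11 = 15/44 ≈ 0.34091)
Q(S) = 15/44
Q(12) + 88 = 15/44 + 88 = 3887/44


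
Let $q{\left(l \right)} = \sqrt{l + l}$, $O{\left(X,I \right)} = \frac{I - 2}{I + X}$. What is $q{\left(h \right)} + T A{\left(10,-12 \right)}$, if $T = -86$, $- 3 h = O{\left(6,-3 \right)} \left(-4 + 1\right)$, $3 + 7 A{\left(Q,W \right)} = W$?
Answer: $\frac{1290}{7} + \frac{i \sqrt{30}}{3} \approx 184.29 + 1.8257 i$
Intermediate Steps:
$O{\left(X,I \right)} = \frac{-2 + I}{I + X}$
$A{\left(Q,W \right)} = - \frac{3}{7} + \frac{W}{7}$
$h = - \frac{5}{3}$ ($h = - \frac{\frac{-2 - 3}{-3 + 6} \left(-4 + 1\right)}{3} = - \frac{\frac{1}{3} \left(-5\right) \left(-3\right)}{3} = - \frac{\left(- \frac{5}{3}\right) \left(-3\right)}{3} = \left(- \frac{1}{3}\right) 5 = - \frac{5}{3} \approx -1.6667$)
$q{\left(l \right)} = \sqrt{2} \sqrt{l}$ ($q{\left(l \right)} = \sqrt{2 l} = \sqrt{2} \sqrt{l}$)
$q{\left(h \right)} + T A{\left(10,-12 \right)} = \sqrt{2} \sqrt{- \frac{5}{3}} - 86 \left(- \frac{3}{7} + \frac{1}{7} \left(-12\right)\right) = \sqrt{2} \frac{i \sqrt{15}}{3} - 86 \left(- \frac{3}{7} - \frac{12}{7}\right) = \frac{i \sqrt{30}}{3} - - \frac{1290}{7} = \frac{i \sqrt{30}}{3} + \frac{1290}{7} = \frac{1290}{7} + \frac{i \sqrt{30}}{3}$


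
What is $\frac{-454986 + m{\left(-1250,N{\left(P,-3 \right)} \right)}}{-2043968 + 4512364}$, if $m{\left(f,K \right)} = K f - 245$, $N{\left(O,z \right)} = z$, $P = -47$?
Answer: $- \frac{451481}{2468396} \approx -0.1829$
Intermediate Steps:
$m{\left(f,K \right)} = -245 + K f$
$\frac{-454986 + m{\left(-1250,N{\left(P,-3 \right)} \right)}}{-2043968 + 4512364} = \frac{-454986 - -3505}{-2043968 + 4512364} = \frac{-454986 + \left(-245 + 3750\right)}{2468396} = \left(-454986 + 3505\right) \frac{1}{2468396} = \left(-451481\right) \frac{1}{2468396} = - \frac{451481}{2468396}$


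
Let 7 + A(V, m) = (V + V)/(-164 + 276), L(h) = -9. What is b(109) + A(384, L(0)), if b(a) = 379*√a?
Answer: -⅐ + 379*√109 ≈ 3956.7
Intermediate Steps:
A(V, m) = -7 + V/56 (A(V, m) = -7 + (V + V)/(-164 + 276) = -7 + (2*V)/112 = -7 + (2*V)*(1/112) = -7 + V/56)
b(109) + A(384, L(0)) = 379*√109 + (-7 + (1/56)*384) = 379*√109 + (-7 + 48/7) = 379*√109 - ⅐ = -⅐ + 379*√109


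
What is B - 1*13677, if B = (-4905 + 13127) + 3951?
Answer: -1504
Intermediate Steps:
B = 12173 (B = 8222 + 3951 = 12173)
B - 1*13677 = 12173 - 1*13677 = 12173 - 13677 = -1504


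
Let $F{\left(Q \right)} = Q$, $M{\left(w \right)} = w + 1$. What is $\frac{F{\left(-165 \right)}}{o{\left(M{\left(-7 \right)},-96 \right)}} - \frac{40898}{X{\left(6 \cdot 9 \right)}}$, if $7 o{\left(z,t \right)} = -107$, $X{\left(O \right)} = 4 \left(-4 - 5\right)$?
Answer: $\frac{2208833}{1926} \approx 1146.8$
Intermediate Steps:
$X{\left(O \right)} = -36$ ($X{\left(O \right)} = 4 \left(-9\right) = -36$)
$M{\left(w \right)} = 1 + w$
$o{\left(z,t \right)} = - \frac{107}{7}$ ($o{\left(z,t \right)} = \frac{1}{7} \left(-107\right) = - \frac{107}{7}$)
$\frac{F{\left(-165 \right)}}{o{\left(M{\left(-7 \right)},-96 \right)}} - \frac{40898}{X{\left(6 \cdot 9 \right)}} = - \frac{165}{- \frac{107}{7}} - \frac{40898}{-36} = \left(-165\right) \left(- \frac{7}{107}\right) - - \frac{20449}{18} = \frac{1155}{107} + \frac{20449}{18} = \frac{2208833}{1926}$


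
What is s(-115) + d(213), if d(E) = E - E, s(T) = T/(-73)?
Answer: 115/73 ≈ 1.5753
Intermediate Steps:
s(T) = -T/73 (s(T) = T*(-1/73) = -T/73)
d(E) = 0
s(-115) + d(213) = -1/73*(-115) + 0 = 115/73 + 0 = 115/73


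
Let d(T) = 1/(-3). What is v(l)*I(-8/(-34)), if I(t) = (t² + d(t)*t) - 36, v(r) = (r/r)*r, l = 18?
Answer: -187392/289 ≈ -648.42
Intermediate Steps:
v(r) = r (v(r) = 1*r = r)
d(T) = -⅓
I(t) = -36 + t² - t/3 (I(t) = (t² - t/3) - 36 = -36 + t² - t/3)
v(l)*I(-8/(-34)) = 18*(-36 + (-8/(-34))² - (-8)/(3*(-34))) = 18*(-36 + (-8*(-1/34))² - (-8)*(-1)/(3*34)) = 18*(-36 + (4/17)² - ⅓*4/17) = 18*(-36 + 16/289 - 4/51) = 18*(-31232/867) = -187392/289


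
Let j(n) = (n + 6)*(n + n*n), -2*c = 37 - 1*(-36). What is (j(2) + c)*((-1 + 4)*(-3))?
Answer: -207/2 ≈ -103.50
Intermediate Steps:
c = -73/2 (c = -(37 - 1*(-36))/2 = -(37 + 36)/2 = -1/2*73 = -73/2 ≈ -36.500)
j(n) = (6 + n)*(n + n**2)
(j(2) + c)*((-1 + 4)*(-3)) = (2*(6 + 2**2 + 7*2) - 73/2)*((-1 + 4)*(-3)) = (2*(6 + 4 + 14) - 73/2)*(3*(-3)) = (2*24 - 73/2)*(-9) = (48 - 73/2)*(-9) = (23/2)*(-9) = -207/2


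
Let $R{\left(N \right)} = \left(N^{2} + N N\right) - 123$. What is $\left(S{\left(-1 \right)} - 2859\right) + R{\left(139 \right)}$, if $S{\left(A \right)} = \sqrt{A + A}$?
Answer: $35660 + i \sqrt{2} \approx 35660.0 + 1.4142 i$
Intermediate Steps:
$R{\left(N \right)} = -123 + 2 N^{2}$ ($R{\left(N \right)} = \left(N^{2} + N^{2}\right) - 123 = 2 N^{2} - 123 = -123 + 2 N^{2}$)
$S{\left(A \right)} = \sqrt{2} \sqrt{A}$ ($S{\left(A \right)} = \sqrt{2 A} = \sqrt{2} \sqrt{A}$)
$\left(S{\left(-1 \right)} - 2859\right) + R{\left(139 \right)} = \left(\sqrt{2} \sqrt{-1} - 2859\right) - \left(123 - 2 \cdot 139^{2}\right) = \left(\sqrt{2} i - 2859\right) + \left(-123 + 2 \cdot 19321\right) = \left(i \sqrt{2} - 2859\right) + \left(-123 + 38642\right) = \left(-2859 + i \sqrt{2}\right) + 38519 = 35660 + i \sqrt{2}$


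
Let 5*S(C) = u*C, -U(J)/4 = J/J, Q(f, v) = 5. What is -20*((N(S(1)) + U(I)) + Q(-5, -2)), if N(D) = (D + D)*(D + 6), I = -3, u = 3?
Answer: -892/5 ≈ -178.40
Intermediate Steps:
U(J) = -4 (U(J) = -4*J/J = -4*1 = -4)
S(C) = 3*C/5 (S(C) = (3*C)/5 = 3*C/5)
N(D) = 2*D*(6 + D) (N(D) = (2*D)*(6 + D) = 2*D*(6 + D))
-20*((N(S(1)) + U(I)) + Q(-5, -2)) = -20*((2*((3/5)*1)*(6 + (3/5)*1) - 4) + 5) = -20*((2*(3/5)*(6 + 3/5) - 4) + 5) = -20*((2*(3/5)*(33/5) - 4) + 5) = -20*((198/25 - 4) + 5) = -20*(98/25 + 5) = -20*223/25 = -892/5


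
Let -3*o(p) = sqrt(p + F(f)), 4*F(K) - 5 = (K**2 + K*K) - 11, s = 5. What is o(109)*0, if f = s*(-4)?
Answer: 0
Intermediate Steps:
f = -20 (f = 5*(-4) = -20)
F(K) = -3/2 + K**2/2 (F(K) = 5/4 + ((K**2 + K*K) - 11)/4 = 5/4 + ((K**2 + K**2) - 11)/4 = 5/4 + (2*K**2 - 11)/4 = 5/4 + (-11 + 2*K**2)/4 = 5/4 + (-11/4 + K**2/2) = -3/2 + K**2/2)
o(p) = -sqrt(397/2 + p)/3 (o(p) = -sqrt(p + (-3/2 + (1/2)*(-20)**2))/3 = -sqrt(p + (-3/2 + (1/2)*400))/3 = -sqrt(p + (-3/2 + 200))/3 = -sqrt(p + 397/2)/3 = -sqrt(397/2 + p)/3)
o(109)*0 = -sqrt(794 + 4*109)/6*0 = -sqrt(794 + 436)/6*0 = -sqrt(1230)/6*0 = 0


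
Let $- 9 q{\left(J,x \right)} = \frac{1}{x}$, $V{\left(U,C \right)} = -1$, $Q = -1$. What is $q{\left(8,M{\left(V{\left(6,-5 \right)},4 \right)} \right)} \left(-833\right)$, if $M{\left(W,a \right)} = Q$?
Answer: $- \frac{833}{9} \approx -92.556$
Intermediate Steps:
$M{\left(W,a \right)} = -1$
$q{\left(J,x \right)} = - \frac{1}{9 x}$
$q{\left(8,M{\left(V{\left(6,-5 \right)},4 \right)} \right)} \left(-833\right) = - \frac{1}{9 \left(-1\right)} \left(-833\right) = \left(- \frac{1}{9}\right) \left(-1\right) \left(-833\right) = \frac{1}{9} \left(-833\right) = - \frac{833}{9}$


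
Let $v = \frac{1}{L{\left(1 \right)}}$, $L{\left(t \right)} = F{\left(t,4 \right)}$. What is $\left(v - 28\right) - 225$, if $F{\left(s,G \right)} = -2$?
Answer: $- \frac{507}{2} \approx -253.5$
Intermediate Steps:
$L{\left(t \right)} = -2$
$v = - \frac{1}{2}$ ($v = \frac{1}{-2} = - \frac{1}{2} \approx -0.5$)
$\left(v - 28\right) - 225 = \left(- \frac{1}{2} - 28\right) - 225 = - \frac{57}{2} - 225 = - \frac{507}{2}$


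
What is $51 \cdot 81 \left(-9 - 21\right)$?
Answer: $-123930$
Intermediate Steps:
$51 \cdot 81 \left(-9 - 21\right) = 4131 \left(-30\right) = -123930$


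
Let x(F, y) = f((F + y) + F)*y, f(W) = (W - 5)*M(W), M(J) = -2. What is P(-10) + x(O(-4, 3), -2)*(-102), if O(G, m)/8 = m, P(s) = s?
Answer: -16738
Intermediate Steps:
O(G, m) = 8*m
f(W) = 10 - 2*W (f(W) = (W - 5)*(-2) = (-5 + W)*(-2) = 10 - 2*W)
x(F, y) = y*(10 - 4*F - 2*y) (x(F, y) = (10 - 2*((F + y) + F))*y = (10 - 2*(y + 2*F))*y = (10 + (-4*F - 2*y))*y = (10 - 4*F - 2*y)*y = y*(10 - 4*F - 2*y))
P(-10) + x(O(-4, 3), -2)*(-102) = -10 + (2*(-2)*(5 - 1*(-2) - 16*3))*(-102) = -10 + (2*(-2)*(5 + 2 - 2*24))*(-102) = -10 + (2*(-2)*(5 + 2 - 48))*(-102) = -10 + (2*(-2)*(-41))*(-102) = -10 + 164*(-102) = -10 - 16728 = -16738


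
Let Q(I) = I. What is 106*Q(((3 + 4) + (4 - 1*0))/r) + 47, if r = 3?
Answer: 1307/3 ≈ 435.67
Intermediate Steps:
106*Q(((3 + 4) + (4 - 1*0))/r) + 47 = 106*(((3 + 4) + (4 - 1*0))/3) + 47 = 106*((7 + (4 + 0))*(⅓)) + 47 = 106*((7 + 4)*(⅓)) + 47 = 106*(11*(⅓)) + 47 = 106*(11/3) + 47 = 1166/3 + 47 = 1307/3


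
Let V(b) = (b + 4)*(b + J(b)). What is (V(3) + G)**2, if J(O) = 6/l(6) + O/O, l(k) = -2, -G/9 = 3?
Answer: 400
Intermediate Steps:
G = -27 (G = -9*3 = -27)
J(O) = -2 (J(O) = 6/(-2) + O/O = 6*(-1/2) + 1 = -3 + 1 = -2)
V(b) = (-2 + b)*(4 + b) (V(b) = (b + 4)*(b - 2) = (4 + b)*(-2 + b) = (-2 + b)*(4 + b))
(V(3) + G)**2 = ((-8 + 3**2 + 2*3) - 27)**2 = ((-8 + 9 + 6) - 27)**2 = (7 - 27)**2 = (-20)**2 = 400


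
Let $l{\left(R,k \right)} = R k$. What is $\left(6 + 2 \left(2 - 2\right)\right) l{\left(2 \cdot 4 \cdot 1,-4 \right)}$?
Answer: $-192$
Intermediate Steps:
$\left(6 + 2 \left(2 - 2\right)\right) l{\left(2 \cdot 4 \cdot 1,-4 \right)} = \left(6 + 2 \left(2 - 2\right)\right) 2 \cdot 4 \cdot 1 \left(-4\right) = \left(6 + 2 \cdot 0\right) 8 \cdot 1 \left(-4\right) = \left(6 + 0\right) 8 \left(-4\right) = 6 \left(-32\right) = -192$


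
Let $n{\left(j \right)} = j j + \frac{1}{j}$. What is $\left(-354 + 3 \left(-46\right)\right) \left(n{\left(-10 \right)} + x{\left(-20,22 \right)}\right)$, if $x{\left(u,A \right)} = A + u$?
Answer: $- \frac{250674}{5} \approx -50135.0$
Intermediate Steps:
$n{\left(j \right)} = \frac{1}{j} + j^{2}$ ($n{\left(j \right)} = j^{2} + \frac{1}{j} = \frac{1}{j} + j^{2}$)
$\left(-354 + 3 \left(-46\right)\right) \left(n{\left(-10 \right)} + x{\left(-20,22 \right)}\right) = \left(-354 + 3 \left(-46\right)\right) \left(\frac{1 + \left(-10\right)^{3}}{-10} + \left(22 - 20\right)\right) = \left(-354 - 138\right) \left(- \frac{1 - 1000}{10} + 2\right) = - 492 \left(\left(- \frac{1}{10}\right) \left(-999\right) + 2\right) = - 492 \left(\frac{999}{10} + 2\right) = \left(-492\right) \frac{1019}{10} = - \frac{250674}{5}$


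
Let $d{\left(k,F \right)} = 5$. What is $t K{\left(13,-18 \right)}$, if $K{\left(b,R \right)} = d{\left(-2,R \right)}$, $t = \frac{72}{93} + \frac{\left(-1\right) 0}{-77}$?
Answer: $\frac{120}{31} \approx 3.871$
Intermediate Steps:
$t = \frac{24}{31}$ ($t = 72 \cdot \frac{1}{93} + 0 \left(- \frac{1}{77}\right) = \frac{24}{31} + 0 = \frac{24}{31} \approx 0.77419$)
$K{\left(b,R \right)} = 5$
$t K{\left(13,-18 \right)} = \frac{24}{31} \cdot 5 = \frac{120}{31}$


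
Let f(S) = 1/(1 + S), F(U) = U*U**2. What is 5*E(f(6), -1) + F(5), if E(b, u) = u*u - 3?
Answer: 115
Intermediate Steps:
F(U) = U**3
E(b, u) = -3 + u**2 (E(b, u) = u**2 - 3 = -3 + u**2)
5*E(f(6), -1) + F(5) = 5*(-3 + (-1)**2) + 5**3 = 5*(-3 + 1) + 125 = 5*(-2) + 125 = -10 + 125 = 115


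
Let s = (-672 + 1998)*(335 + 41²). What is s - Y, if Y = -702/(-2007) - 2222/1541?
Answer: 918632341196/343643 ≈ 2.6732e+6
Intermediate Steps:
Y = -375308/343643 (Y = -702*(-1/2007) - 2222*1/1541 = 78/223 - 2222/1541 = -375308/343643 ≈ -1.0921)
s = 2673216 (s = 1326*(335 + 1681) = 1326*2016 = 2673216)
s - Y = 2673216 - 1*(-375308/343643) = 2673216 + 375308/343643 = 918632341196/343643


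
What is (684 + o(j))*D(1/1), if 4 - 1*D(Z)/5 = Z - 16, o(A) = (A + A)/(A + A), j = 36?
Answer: 65075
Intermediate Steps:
o(A) = 1 (o(A) = (2*A)/((2*A)) = (2*A)*(1/(2*A)) = 1)
D(Z) = 100 - 5*Z (D(Z) = 20 - 5*(Z - 16) = 20 - 5*(-16 + Z) = 20 + (80 - 5*Z) = 100 - 5*Z)
(684 + o(j))*D(1/1) = (684 + 1)*(100 - 5/1) = 685*(100 - 5*1) = 685*(100 - 5) = 685*95 = 65075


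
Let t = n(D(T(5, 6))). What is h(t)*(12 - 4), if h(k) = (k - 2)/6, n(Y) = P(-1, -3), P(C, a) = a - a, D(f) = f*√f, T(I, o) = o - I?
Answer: -8/3 ≈ -2.6667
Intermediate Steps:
D(f) = f^(3/2)
P(C, a) = 0
n(Y) = 0
t = 0
h(k) = -⅓ + k/6 (h(k) = (-2 + k)*(⅙) = -⅓ + k/6)
h(t)*(12 - 4) = (-⅓ + (⅙)*0)*(12 - 4) = (-⅓ + 0)*8 = -⅓*8 = -8/3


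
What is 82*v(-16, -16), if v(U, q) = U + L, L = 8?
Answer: -656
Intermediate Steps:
v(U, q) = 8 + U (v(U, q) = U + 8 = 8 + U)
82*v(-16, -16) = 82*(8 - 16) = 82*(-8) = -656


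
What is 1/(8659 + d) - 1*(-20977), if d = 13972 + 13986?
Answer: 768114810/36617 ≈ 20977.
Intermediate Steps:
d = 27958
1/(8659 + d) - 1*(-20977) = 1/(8659 + 27958) - 1*(-20977) = 1/36617 + 20977 = 768114810/36617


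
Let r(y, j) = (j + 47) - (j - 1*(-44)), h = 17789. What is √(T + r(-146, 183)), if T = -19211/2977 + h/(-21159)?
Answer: I*√1893016394143771/20996781 ≈ 2.0722*I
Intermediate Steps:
r(y, j) = 3 (r(y, j) = (47 + j) - (j + 44) = (47 + j) - (44 + j) = (47 + j) + (-44 - j) = 3)
T = -459443402/62990343 (T = -19211/2977 + 17789/(-21159) = -19211*1/2977 + 17789*(-1/21159) = -19211/2977 - 17789/21159 = -459443402/62990343 ≈ -7.2939)
√(T + r(-146, 183)) = √(-459443402/62990343 + 3) = √(-270472373/62990343) = I*√1893016394143771/20996781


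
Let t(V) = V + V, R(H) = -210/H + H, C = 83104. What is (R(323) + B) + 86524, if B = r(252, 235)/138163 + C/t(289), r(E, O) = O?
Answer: 65995326035970/758653033 ≈ 86990.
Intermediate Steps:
R(H) = H - 210/H
t(V) = 2*V
B = 5741016891/39929107 (B = 235/138163 + 83104/((2*289)) = 235*(1/138163) + 83104/578 = 235/138163 + 83104*(1/578) = 235/138163 + 41552/289 = 5741016891/39929107 ≈ 143.78)
(R(323) + B) + 86524 = ((323 - 210/323) + 5741016891/39929107) + 86524 = (104119/323 + 5741016891/39929107) + 86524 = 353631008678/758653033 + 86524 = 65995326035970/758653033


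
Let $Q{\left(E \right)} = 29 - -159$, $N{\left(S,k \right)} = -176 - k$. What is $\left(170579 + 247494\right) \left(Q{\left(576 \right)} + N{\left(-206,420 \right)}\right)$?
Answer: $-170573784$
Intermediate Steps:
$Q{\left(E \right)} = 188$ ($Q{\left(E \right)} = 29 + 159 = 188$)
$\left(170579 + 247494\right) \left(Q{\left(576 \right)} + N{\left(-206,420 \right)}\right) = \left(170579 + 247494\right) \left(188 - 596\right) = 418073 \left(188 - 596\right) = 418073 \left(-408\right) = -170573784$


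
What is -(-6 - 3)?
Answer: 9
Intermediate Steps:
-(-6 - 3) = -1*(-9) = 9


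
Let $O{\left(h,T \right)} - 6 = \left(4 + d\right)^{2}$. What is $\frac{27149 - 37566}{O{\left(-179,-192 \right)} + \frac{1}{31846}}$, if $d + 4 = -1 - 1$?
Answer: $- \frac{30158162}{28951} \approx -1041.7$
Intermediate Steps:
$d = -6$ ($d = -4 - 2 = -6$)
$O{\left(h,T \right)} = 10$ ($O{\left(h,T \right)} = 6 + \left(4 - 6\right)^{2} = 6 + \left(-2\right)^{2} = 6 + 4 = 10$)
$\frac{27149 - 37566}{O{\left(-179,-192 \right)} + \frac{1}{31846}} = \frac{27149 - 37566}{10 + \frac{1}{31846}} = - \frac{10417}{10 + \frac{1}{31846}} = - \frac{10417}{\frac{318461}{31846}} = \left(-10417\right) \frac{31846}{318461} = - \frac{30158162}{28951}$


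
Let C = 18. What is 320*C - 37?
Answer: 5723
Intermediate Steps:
320*C - 37 = 320*18 - 37 = 5760 - 37 = 5723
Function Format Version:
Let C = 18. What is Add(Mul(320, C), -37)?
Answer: 5723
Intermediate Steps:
Add(Mul(320, C), -37) = Add(Mul(320, 18), -37) = Add(5760, -37) = 5723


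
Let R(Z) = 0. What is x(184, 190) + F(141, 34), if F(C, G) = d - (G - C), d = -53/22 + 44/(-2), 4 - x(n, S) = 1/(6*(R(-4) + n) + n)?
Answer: 1226809/14168 ≈ 86.590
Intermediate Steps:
x(n, S) = 4 - 1/(7*n) (x(n, S) = 4 - 1/(6*(0 + n) + n) = 4 - 1/(6*n + n) = 4 - 1/(7*n))
d = -537/22 (d = -53*1/22 + 44*(-½) = -53/22 - 22 = -537/22 ≈ -24.409)
F(C, G) = -537/22 + C - G (F(C, G) = -537/22 - (G - C) = -537/22 + (C - G) = -537/22 + C - G)
x(184, 190) + F(141, 34) = (4 - ⅐/184) + (-537/22 + 141 - 1*34) = (4 - ⅐*1/184) + (-537/22 + 141 - 34) = (4 - 1/1288) + 1817/22 = 5151/1288 + 1817/22 = 1226809/14168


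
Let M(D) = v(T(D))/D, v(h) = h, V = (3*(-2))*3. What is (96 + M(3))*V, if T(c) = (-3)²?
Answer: -1782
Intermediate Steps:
V = -18 (V = -6*3 = -18)
T(c) = 9
M(D) = 9/D
(96 + M(3))*V = (96 + 9/3)*(-18) = (96 + 9*(⅓))*(-18) = (96 + 3)*(-18) = 99*(-18) = -1782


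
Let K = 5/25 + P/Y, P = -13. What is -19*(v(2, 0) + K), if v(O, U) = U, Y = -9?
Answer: -1406/45 ≈ -31.244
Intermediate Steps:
K = 74/45 (K = 5/25 - 13/(-9) = 5*(1/25) - 13*(-1/9) = 1/5 + 13/9 = 74/45 ≈ 1.6444)
-19*(v(2, 0) + K) = -19*(0 + 74/45) = -19*74/45 = -1406/45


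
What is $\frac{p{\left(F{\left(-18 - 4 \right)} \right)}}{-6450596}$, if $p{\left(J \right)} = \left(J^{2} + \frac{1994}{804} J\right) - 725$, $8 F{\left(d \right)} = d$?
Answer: $\frac{2329213}{20745116736} \approx 0.00011228$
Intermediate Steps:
$F{\left(d \right)} = \frac{d}{8}$
$p{\left(J \right)} = -725 + J^{2} + \frac{997 J}{402}$ ($p{\left(J \right)} = \left(J^{2} + 1994 \cdot \frac{1}{804} J\right) - 725 = \left(J^{2} + \frac{997 J}{402}\right) - 725 = -725 + J^{2} + \frac{997 J}{402}$)
$\frac{p{\left(F{\left(-18 - 4 \right)} \right)}}{-6450596} = \frac{-725 + \left(\frac{-18 - 4}{8}\right)^{2} + \frac{997 \frac{-18 - 4}{8}}{402}}{-6450596} = \left(-725 + \left(\frac{-18 - 4}{8}\right)^{2} + \frac{997 \frac{-18 - 4}{8}}{402}\right) \left(- \frac{1}{6450596}\right) = \left(-725 + \left(\frac{1}{8} \left(-22\right)\right)^{2} + \frac{997 \cdot \frac{1}{8} \left(-22\right)}{402}\right) \left(- \frac{1}{6450596}\right) = \left(-725 + \left(- \frac{11}{4}\right)^{2} + \frac{997}{402} \left(- \frac{11}{4}\right)\right) \left(- \frac{1}{6450596}\right) = \left(-725 + \frac{121}{16} - \frac{10967}{1608}\right) \left(- \frac{1}{6450596}\right) = \left(- \frac{2329213}{3216}\right) \left(- \frac{1}{6450596}\right) = \frac{2329213}{20745116736}$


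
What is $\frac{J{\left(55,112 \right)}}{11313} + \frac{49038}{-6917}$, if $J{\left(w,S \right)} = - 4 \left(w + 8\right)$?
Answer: $- \frac{61834442}{8694669} \approx -7.1118$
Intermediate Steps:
$J{\left(w,S \right)} = -32 - 4 w$ ($J{\left(w,S \right)} = - 4 \left(8 + w\right) = -32 - 4 w$)
$\frac{J{\left(55,112 \right)}}{11313} + \frac{49038}{-6917} = \frac{-32 - 220}{11313} + \frac{49038}{-6917} = \left(-32 - 220\right) \frac{1}{11313} + 49038 \left(- \frac{1}{6917}\right) = \left(-252\right) \frac{1}{11313} - \frac{49038}{6917} = - \frac{28}{1257} - \frac{49038}{6917} = - \frac{61834442}{8694669}$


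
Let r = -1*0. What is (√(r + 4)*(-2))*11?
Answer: -44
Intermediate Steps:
r = 0
(√(r + 4)*(-2))*11 = (√(0 + 4)*(-2))*11 = (√4*(-2))*11 = (2*(-2))*11 = -4*11 = -44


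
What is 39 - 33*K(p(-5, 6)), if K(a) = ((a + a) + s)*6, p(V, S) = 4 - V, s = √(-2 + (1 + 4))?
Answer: -3525 - 198*√3 ≈ -3867.9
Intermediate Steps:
s = √3 (s = √(-2 + 5) = √3 ≈ 1.7320)
K(a) = 6*√3 + 12*a (K(a) = ((a + a) + √3)*6 = (2*a + √3)*6 = (√3 + 2*a)*6 = 6*√3 + 12*a)
39 - 33*K(p(-5, 6)) = 39 - 33*(6*√3 + 12*(4 - 1*(-5))) = 39 - 33*(6*√3 + 12*(4 + 5)) = 39 - 33*(6*√3 + 12*9) = 39 - 33*(6*√3 + 108) = 39 - 33*(108 + 6*√3) = 39 + (-3564 - 198*√3) = -3525 - 198*√3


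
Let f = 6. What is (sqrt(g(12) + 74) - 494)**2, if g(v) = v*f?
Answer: (494 - sqrt(146))**2 ≈ 2.3224e+5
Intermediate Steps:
g(v) = 6*v (g(v) = v*6 = 6*v)
(sqrt(g(12) + 74) - 494)**2 = (sqrt(6*12 + 74) - 494)**2 = (sqrt(72 + 74) - 494)**2 = (sqrt(146) - 494)**2 = (-494 + sqrt(146))**2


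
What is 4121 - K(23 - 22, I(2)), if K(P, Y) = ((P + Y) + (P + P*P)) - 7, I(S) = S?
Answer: 4123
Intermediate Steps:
K(P, Y) = -7 + Y + P² + 2*P (K(P, Y) = ((P + Y) + (P + P²)) - 7 = (Y + P² + 2*P) - 7 = -7 + Y + P² + 2*P)
4121 - K(23 - 22, I(2)) = 4121 - (-7 + 2 + (23 - 22)² + 2*(23 - 22)) = 4121 - (-7 + 2 + 1² + 2*1) = 4121 - (-7 + 2 + 1 + 2) = 4121 - 1*(-2) = 4121 + 2 = 4123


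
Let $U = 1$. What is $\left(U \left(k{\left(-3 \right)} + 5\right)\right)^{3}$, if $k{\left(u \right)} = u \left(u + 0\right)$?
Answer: $2744$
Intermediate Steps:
$k{\left(u \right)} = u^{2}$ ($k{\left(u \right)} = u u = u^{2}$)
$\left(U \left(k{\left(-3 \right)} + 5\right)\right)^{3} = \left(1 \left(\left(-3\right)^{2} + 5\right)\right)^{3} = \left(1 \left(9 + 5\right)\right)^{3} = \left(1 \cdot 14\right)^{3} = 14^{3} = 2744$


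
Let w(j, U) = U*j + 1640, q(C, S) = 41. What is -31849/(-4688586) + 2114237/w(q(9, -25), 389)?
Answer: 3304447396981/27489179718 ≈ 120.21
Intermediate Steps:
w(j, U) = 1640 + U*j
-31849/(-4688586) + 2114237/w(q(9, -25), 389) = -31849/(-4688586) + 2114237/(1640 + 389*41) = -31849*(-1/4688586) + 2114237/(1640 + 15949) = 31849/4688586 + 2114237/17589 = 3304447396981/27489179718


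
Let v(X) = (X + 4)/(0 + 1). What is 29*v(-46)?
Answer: -1218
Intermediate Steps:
v(X) = 4 + X (v(X) = (4 + X)/1 = (4 + X)*1 = 4 + X)
29*v(-46) = 29*(4 - 46) = 29*(-42) = -1218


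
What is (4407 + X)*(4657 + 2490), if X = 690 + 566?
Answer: 40473461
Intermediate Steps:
X = 1256
(4407 + X)*(4657 + 2490) = (4407 + 1256)*(4657 + 2490) = 5663*7147 = 40473461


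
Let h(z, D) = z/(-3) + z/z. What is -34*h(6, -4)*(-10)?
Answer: -340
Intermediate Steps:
h(z, D) = 1 - z/3 (h(z, D) = z*(-1/3) + 1 = -z/3 + 1 = 1 - z/3)
-34*h(6, -4)*(-10) = -34*(1 - 1/3*6)*(-10) = -34*(1 - 2)*(-10) = -(-34)*(-10) = -34*10 = -340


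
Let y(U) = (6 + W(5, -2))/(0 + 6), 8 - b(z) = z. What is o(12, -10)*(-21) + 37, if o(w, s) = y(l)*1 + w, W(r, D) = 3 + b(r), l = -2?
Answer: -257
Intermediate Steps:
b(z) = 8 - z
W(r, D) = 11 - r (W(r, D) = 3 + (8 - r) = 11 - r)
y(U) = 2 (y(U) = (6 + (11 - 1*5))/(0 + 6) = (6 + (11 - 5))/6 = (6 + 6)*(⅙) = 12*(⅙) = 2)
o(w, s) = 2 + w (o(w, s) = 2*1 + w = 2 + w)
o(12, -10)*(-21) + 37 = (2 + 12)*(-21) + 37 = 14*(-21) + 37 = -294 + 37 = -257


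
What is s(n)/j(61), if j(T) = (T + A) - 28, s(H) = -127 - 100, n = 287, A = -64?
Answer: 227/31 ≈ 7.3226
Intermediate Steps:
s(H) = -227
j(T) = -92 + T (j(T) = (T - 64) - 28 = (-64 + T) - 28 = -92 + T)
s(n)/j(61) = -227/(-92 + 61) = -227/(-31) = -227*(-1/31) = 227/31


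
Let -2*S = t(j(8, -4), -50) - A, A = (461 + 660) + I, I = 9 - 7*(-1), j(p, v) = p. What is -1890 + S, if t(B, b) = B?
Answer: -2651/2 ≈ -1325.5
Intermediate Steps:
I = 16 (I = 9 + 7 = 16)
A = 1137 (A = (461 + 660) + 16 = 1121 + 16 = 1137)
S = 1129/2 (S = -(8 - 1*1137)/2 = -(8 - 1137)/2 = -½*(-1129) = 1129/2 ≈ 564.50)
-1890 + S = -1890 + 1129/2 = -2651/2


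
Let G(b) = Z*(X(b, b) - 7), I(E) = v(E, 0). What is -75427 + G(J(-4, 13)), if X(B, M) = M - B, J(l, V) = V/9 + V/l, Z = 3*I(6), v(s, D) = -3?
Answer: -75364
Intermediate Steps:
I(E) = -3
Z = -9 (Z = 3*(-3) = -9)
J(l, V) = V/9 + V/l (J(l, V) = V*(1/9) + V/l = V/9 + V/l)
G(b) = 63 (G(b) = -9*((b - b) - 7) = -9*(0 - 7) = -9*(-7) = 63)
-75427 + G(J(-4, 13)) = -75427 + 63 = -75364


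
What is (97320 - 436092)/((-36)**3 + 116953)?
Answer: -338772/70297 ≈ -4.8192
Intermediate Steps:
(97320 - 436092)/((-36)**3 + 116953) = -338772/(-46656 + 116953) = -338772/70297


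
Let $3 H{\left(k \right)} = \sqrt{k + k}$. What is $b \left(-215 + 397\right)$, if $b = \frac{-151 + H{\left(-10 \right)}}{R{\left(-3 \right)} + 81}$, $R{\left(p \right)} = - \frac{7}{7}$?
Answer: $- \frac{13741}{40} + \frac{91 i \sqrt{5}}{60} \approx -343.52 + 3.3914 i$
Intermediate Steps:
$R{\left(p \right)} = -1$ ($R{\left(p \right)} = - \frac{7}{7} = \left(-1\right) 1 = -1$)
$H{\left(k \right)} = \frac{\sqrt{2} \sqrt{k}}{3}$ ($H{\left(k \right)} = \frac{\sqrt{k + k}}{3} = \frac{\sqrt{2 k}}{3} = \frac{\sqrt{2} \sqrt{k}}{3}$)
$b = - \frac{151}{80} + \frac{i \sqrt{5}}{120}$ ($b = \frac{-151 + \frac{\sqrt{2} \sqrt{-10}}{3}}{-1 + 81} = \frac{-151 + \frac{\sqrt{2} i \sqrt{10}}{3}}{80} = \left(-151 + \frac{2 i \sqrt{5}}{3}\right) \frac{1}{80} = - \frac{151}{80} + \frac{i \sqrt{5}}{120} \approx -1.8875 + 0.018634 i$)
$b \left(-215 + 397\right) = \left(- \frac{151}{80} + \frac{i \sqrt{5}}{120}\right) \left(-215 + 397\right) = \left(- \frac{151}{80} + \frac{i \sqrt{5}}{120}\right) 182 = - \frac{13741}{40} + \frac{91 i \sqrt{5}}{60}$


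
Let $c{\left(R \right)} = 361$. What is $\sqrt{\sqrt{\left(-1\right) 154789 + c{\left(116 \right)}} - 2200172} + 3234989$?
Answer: $3234989 + \sqrt{-2200172 + 2 i \sqrt{38607}} \approx 3.235 \cdot 10^{6} + 1483.3 i$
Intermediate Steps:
$\sqrt{\sqrt{\left(-1\right) 154789 + c{\left(116 \right)}} - 2200172} + 3234989 = \sqrt{\sqrt{\left(-1\right) 154789 + 361} - 2200172} + 3234989 = \sqrt{\sqrt{-154789 + 361} - 2200172} + 3234989 = \sqrt{\sqrt{-154428} - 2200172} + 3234989 = \sqrt{2 i \sqrt{38607} - 2200172} + 3234989 = \sqrt{-2200172 + 2 i \sqrt{38607}} + 3234989 = 3234989 + \sqrt{-2200172 + 2 i \sqrt{38607}}$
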